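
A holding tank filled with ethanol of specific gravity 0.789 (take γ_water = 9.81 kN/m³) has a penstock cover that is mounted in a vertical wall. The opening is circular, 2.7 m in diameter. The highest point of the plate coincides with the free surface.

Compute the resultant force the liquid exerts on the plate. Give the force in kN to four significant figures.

γ = 0.789 × 9.81 = 7.74009 kN/m³.
The centroid is at the centre, 1.35 m below the top of the plate, so the centroid depth is h_c = 1.35 m.
A = π(1.35)² = 5.72555 m².
Resultant F = γ·h_c·A = 7.74009 × 1.35 × 5.72555 = 59.827 kN.

F ≈ 59.83 kN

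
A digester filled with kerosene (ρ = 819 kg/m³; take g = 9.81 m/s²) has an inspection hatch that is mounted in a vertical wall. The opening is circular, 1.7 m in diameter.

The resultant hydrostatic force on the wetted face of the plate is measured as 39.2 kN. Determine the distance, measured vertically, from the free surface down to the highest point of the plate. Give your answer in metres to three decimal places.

γ = ρg = 819 × 9.81 / 1000 = 8.03439 kN/m³.
A = π(0.85)² = 2.2698 m².
From F = γ·h_c·A, the centroid depth is h_c = 39.2/(8.03439 × 2.2698) = 2.14954 m.
The centroid is at the centre, 0.85 m below the top of the plate, so the highest point sits at h_top = 2.14954 − 0.85 = 1.29954 m below the surface.

d_top ≈ 1.300 m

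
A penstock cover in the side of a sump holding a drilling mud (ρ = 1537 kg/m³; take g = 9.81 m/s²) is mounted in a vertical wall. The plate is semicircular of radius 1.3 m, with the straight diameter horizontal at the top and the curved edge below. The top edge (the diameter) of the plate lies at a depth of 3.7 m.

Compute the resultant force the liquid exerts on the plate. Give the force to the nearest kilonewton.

F ≈ 170 kN

γ = ρg = 1537 × 9.81 / 1000 = 15.07797 kN/m³.
The centroid of a semicircle lies 4r/(3π) = 0.551737 m from the diameter, here below the top edge, so the centroid depth is h_c = 3.7 + 0.551737 = 4.25174 m.
A = πr²/2 = π × 1.3²/2 = 2.65465 m².
Resultant F = γ·h_c·A = 15.07797 × 4.25174 × 2.65465 = 170.183 kN.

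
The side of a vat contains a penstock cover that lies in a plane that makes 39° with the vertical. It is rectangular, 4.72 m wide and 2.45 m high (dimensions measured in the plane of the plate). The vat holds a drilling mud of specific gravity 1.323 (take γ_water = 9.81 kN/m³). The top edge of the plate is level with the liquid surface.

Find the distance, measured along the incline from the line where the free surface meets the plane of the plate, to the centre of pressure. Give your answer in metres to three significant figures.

γ = 1.323 × 9.81 = 12.97863 kN/m³.
The plate makes 39° with the vertical, i.e. θ = 90° − 39° = 51° to the horizontal. Measuring y along the incline from the free-surface line, vertical depth h = y·sinθ with sinθ = 0.777146.
The centroid lies 2.45/2 = 1.225 m below the top edge, so y_c = 1.225 m and h_c = 1.225 × 0.777146 = 0.952004 m.
A = 4.72 × 2.45 = 11.564 m².
Resultant F = γ·h_c·A = 12.97863 × 0.952004 × 11.564 = 142.881 kN.
I_c = b·h³/12 = 4.72 × 2.45³/12 = 5.78441 m⁴.
Centre of pressure: y_p = y_c + I_c/(y_c·A) = 1.225 + 5.78441/(1.225 × 11.564) = 1.225 + 0.408333 = 1.63333 m along the plane.

y_p = 1.63 m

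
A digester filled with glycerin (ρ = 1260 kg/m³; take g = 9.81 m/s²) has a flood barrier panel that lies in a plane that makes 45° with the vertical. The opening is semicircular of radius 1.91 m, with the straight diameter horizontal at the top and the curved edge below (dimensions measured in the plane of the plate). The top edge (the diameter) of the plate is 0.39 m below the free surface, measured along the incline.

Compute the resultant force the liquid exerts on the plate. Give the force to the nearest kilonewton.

γ = ρg = 1260 × 9.81 / 1000 = 12.3606 kN/m³.
The plate makes 45° with the vertical, i.e. θ = 90° − 45° = 45° to the horizontal. Measuring y along the incline from the free-surface line, vertical depth h = y·sinθ with sinθ = 0.707107.
The centroid of a semicircle lies 4r/(3π) = 0.810629 m from the diameter, here below the top edge, so y_c = 0.39 + 0.810629 = 1.20063 m and h_c = 1.20063 × 0.707107 = 0.848974 m.
A = πr²/2 = π × 1.91²/2 = 5.73042 m².
Resultant F = γ·h_c·A = 12.3606 × 0.848974 × 5.73042 = 60.134 kN.

F ≈ 60 kN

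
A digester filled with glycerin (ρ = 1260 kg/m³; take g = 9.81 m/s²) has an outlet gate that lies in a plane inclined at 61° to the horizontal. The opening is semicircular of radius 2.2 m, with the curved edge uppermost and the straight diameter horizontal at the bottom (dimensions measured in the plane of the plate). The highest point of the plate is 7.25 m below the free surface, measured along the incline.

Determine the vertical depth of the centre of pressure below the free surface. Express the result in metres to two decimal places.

γ = ρg = 1260 × 9.81 / 1000 = 12.3606 kN/m³.
Let θ = 61° be the plate's angle to the horizontal; measure y along the incline from where the plane meets the free surface. Vertical depth h = y·sinθ with sinθ = 0.874620.
The centroid lies 4r/(3π) = 0.933709 m above the diameter, so r − 4r/(3π) = 2.2 − 0.933709 = 1.26629 m below the topmost point, so y_c = 7.25 + 1.26629 = 8.51629 m and h_c = 8.51629 × 0.874620 = 7.44852 m.
A = πr²/2 = π × 2.2²/2 = 7.60265 m².
Resultant F = γ·h_c·A = 12.3606 × 7.44852 × 7.60265 = 699.962 kN.
I_c = (π/8 − 8/(9π))·r⁴ = 0.109757 × 2.2⁴ = 2.57112 m⁴.
Centre of pressure: y_p = y_c + I_c/(y_c·A) = 8.51629 + 2.57112/(8.51629 × 7.60265) = 8.51629 + 0.0397106 = 8.556 m along the plane.
Vertically, h_p = y_p·sinθ = 8.556 × 0.874620 = 7.48325 m.

h_p = 7.48 m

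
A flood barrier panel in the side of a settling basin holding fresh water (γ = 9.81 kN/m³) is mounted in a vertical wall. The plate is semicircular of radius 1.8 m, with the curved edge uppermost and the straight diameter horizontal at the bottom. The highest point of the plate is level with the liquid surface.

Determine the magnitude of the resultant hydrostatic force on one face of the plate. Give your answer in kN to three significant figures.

F ≈ 51.7 kN

γ = 9.81 kN/m³.
The centroid lies 4r/(3π) = 0.763944 m above the diameter, so r − 4r/(3π) = 1.8 − 0.763944 = 1.03606 m below the topmost point, so the centroid depth is h_c = 1.03606 m.
A = πr²/2 = π × 1.8²/2 = 5.08938 m².
Resultant F = γ·h_c·A = 9.81 × 1.03606 × 5.08938 = 51.7272 kN.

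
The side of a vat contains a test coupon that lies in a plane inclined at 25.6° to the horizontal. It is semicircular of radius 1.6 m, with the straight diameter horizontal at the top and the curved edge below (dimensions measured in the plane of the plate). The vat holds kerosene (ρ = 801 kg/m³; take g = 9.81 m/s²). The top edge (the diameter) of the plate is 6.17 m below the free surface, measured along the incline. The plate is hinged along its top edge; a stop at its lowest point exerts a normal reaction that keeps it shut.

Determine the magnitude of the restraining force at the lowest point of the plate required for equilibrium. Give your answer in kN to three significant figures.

γ = ρg = 801 × 9.81 / 1000 = 7.85781 kN/m³.
Let θ = 25.6° be the plate's angle to the horizontal; measure y along the incline from where the plane meets the free surface. Vertical depth h = y·sinθ with sinθ = 0.432086.
The centroid of a semicircle lies 4r/(3π) = 0.679061 m from the diameter, here below the top edge, so y_c = 6.17 + 0.679061 = 6.84906 m and h_c = 6.84906 × 0.432086 = 2.95938 m.
A = πr²/2 = π × 1.6²/2 = 4.02124 m².
Resultant F = γ·h_c·A = 7.85781 × 2.95938 × 4.02124 = 93.5109 kN.
I_c = (π/8 − 8/(9π))·r⁴ = 0.109757 × 1.6⁴ = 0.719303 m⁴.
Centre of pressure: y_p = y_c + I_c/(y_c·A) = 6.84906 + 0.719303/(6.84906 × 4.02124) = 6.84906 + 0.0261169 = 6.87518 m along the plane.
The resultant acts 0.679061 + 0.0261169 = 0.705178 m (along the plate) below the hinge at the top edge, so the moment about the hinge is M = F × 0.705178 = 93.5109 × 0.705178 = 65.9418 kN·m.
A normal force at the bottom, 1.6 m from the hinge, must supply this moment: P = 65.9418/1.6 = 41.2136 kN.

P ≈ 41.2 kN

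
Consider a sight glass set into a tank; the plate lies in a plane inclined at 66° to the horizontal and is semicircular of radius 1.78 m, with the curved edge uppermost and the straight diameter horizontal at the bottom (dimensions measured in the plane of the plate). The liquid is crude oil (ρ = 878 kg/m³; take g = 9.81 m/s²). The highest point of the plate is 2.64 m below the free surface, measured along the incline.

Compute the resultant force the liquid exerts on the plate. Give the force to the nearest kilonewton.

γ = ρg = 878 × 9.81 / 1000 = 8.61318 kN/m³.
Let θ = 66° be the plate's angle to the horizontal; measure y along the incline from where the plane meets the free surface. Vertical depth h = y·sinθ with sinθ = 0.913545.
The centroid lies 4r/(3π) = 0.755455 m above the diameter, so r − 4r/(3π) = 1.78 − 0.755455 = 1.02455 m below the topmost point, so y_c = 2.64 + 1.02455 = 3.66455 m and h_c = 3.66455 × 0.913545 = 3.34773 m.
A = πr²/2 = π × 1.78²/2 = 4.97691 m².
Resultant F = γ·h_c·A = 8.61318 × 3.34773 × 4.97691 = 143.507 kN.

F ≈ 144 kN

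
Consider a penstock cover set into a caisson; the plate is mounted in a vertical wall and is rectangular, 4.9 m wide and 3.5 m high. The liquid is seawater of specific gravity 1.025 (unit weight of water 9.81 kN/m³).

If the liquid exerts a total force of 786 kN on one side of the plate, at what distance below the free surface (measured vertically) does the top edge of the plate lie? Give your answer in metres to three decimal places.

d_top ≈ 2.808 m

γ = 1.025 × 9.81 = 10.05525 kN/m³.
A = 4.9 × 3.5 = 17.15 m².
From F = γ·h_c·A, the centroid depth is h_c = 786/(10.05525 × 17.15) = 4.55791 m.
The centroid lies 3.5/2 = 1.75 m below the top edge, so the top edge sits at h_top = 4.55791 − 1.75 = 2.80791 m below the surface.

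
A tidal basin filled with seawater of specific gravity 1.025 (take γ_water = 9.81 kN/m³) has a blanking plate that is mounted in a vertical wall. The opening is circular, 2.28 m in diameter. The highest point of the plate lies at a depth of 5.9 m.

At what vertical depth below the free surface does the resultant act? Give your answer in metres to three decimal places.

h_p = 7.086 m

γ = 1.025 × 9.81 = 10.05525 kN/m³.
The centroid is at the centre, 1.14 m below the top of the plate, so the centroid depth is h_c = 5.9 + 1.14 = 7.04 m.
A = π(1.14)² = 4.08281 m².
Resultant F = γ·h_c·A = 10.05525 × 7.04 × 4.08281 = 289.018 kN.
I_c = πr⁴/4 = π × 1.14⁴/4 = 1.32651 m⁴.
Centre of pressure: y_p = y_c + I_c/(y_c·A) = 7.04 + 1.32651/(7.04 × 4.08281) = 7.04 + 0.0461507 = 7.08615 m along the plane.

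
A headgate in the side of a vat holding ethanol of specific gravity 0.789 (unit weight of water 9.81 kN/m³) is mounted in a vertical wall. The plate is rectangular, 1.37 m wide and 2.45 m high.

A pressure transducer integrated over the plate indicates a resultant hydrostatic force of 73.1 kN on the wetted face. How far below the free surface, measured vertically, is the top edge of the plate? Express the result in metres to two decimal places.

γ = 0.789 × 9.81 = 7.74009 kN/m³.
A = 1.37 × 2.45 = 3.3565 m².
From F = γ·h_c·A, the centroid depth is h_c = 73.1/(7.74009 × 3.3565) = 2.81374 m.
The centroid lies 2.45/2 = 1.225 m below the top edge, so the top edge sits at h_top = 2.81374 − 1.225 = 1.58874 m below the surface.

d_top ≈ 1.59 m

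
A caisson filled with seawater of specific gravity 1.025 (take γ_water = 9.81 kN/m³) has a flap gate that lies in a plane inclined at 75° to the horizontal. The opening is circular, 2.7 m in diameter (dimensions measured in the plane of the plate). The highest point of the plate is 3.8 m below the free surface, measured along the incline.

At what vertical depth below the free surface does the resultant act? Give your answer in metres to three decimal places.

γ = 1.025 × 9.81 = 10.05525 kN/m³.
Let θ = 75° be the plate's angle to the horizontal; measure y along the incline from where the plane meets the free surface. Vertical depth h = y·sinθ with sinθ = 0.965926.
The centroid is at the centre, 1.35 m below the top of the plate, so y_c = 3.8 + 1.35 = 5.15 m and h_c = 5.15 × 0.965926 = 4.97452 m.
A = π(1.35)² = 5.72555 m².
Resultant F = γ·h_c·A = 10.05525 × 4.97452 × 5.72555 = 286.392 kN.
I_c = πr⁴/4 = π × 1.35⁴/4 = 2.6087 m⁴.
Centre of pressure: y_p = y_c + I_c/(y_c·A) = 5.15 + 2.6087/(5.15 × 5.72555) = 5.15 + 0.0884707 = 5.23847 m along the plane.
Vertically, h_p = y_p·sinθ = 5.23847 × 0.965926 = 5.05997 m.

h_p = 5.060 m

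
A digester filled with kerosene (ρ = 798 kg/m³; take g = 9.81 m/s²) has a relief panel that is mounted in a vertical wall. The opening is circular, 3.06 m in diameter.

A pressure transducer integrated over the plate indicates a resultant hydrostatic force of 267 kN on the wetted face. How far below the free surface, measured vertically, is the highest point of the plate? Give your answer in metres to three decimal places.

γ = ρg = 798 × 9.81 / 1000 = 7.82838 kN/m³.
A = π(1.53)² = 7.35415 m².
From F = γ·h_c·A, the centroid depth is h_c = 267/(7.82838 × 7.35415) = 4.63775 m.
The centroid is at the centre, 1.53 m below the top of the plate, so the highest point sits at h_top = 4.63775 − 1.53 = 3.10775 m below the surface.

d_top ≈ 3.108 m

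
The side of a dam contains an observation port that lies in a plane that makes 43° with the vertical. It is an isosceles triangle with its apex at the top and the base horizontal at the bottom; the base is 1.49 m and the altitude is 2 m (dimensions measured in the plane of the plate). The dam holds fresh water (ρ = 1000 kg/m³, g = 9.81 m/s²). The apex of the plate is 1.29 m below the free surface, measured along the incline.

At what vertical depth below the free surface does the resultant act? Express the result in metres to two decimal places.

h_p = 1.98 m

γ = ρg = 1000 × 9.81 = 9810 N/m³ = 9.81 kN/m³.
The plate makes 43° with the vertical, i.e. θ = 90° − 43° = 47° to the horizontal. Measuring y along the incline from the free-surface line, vertical depth h = y·sinθ with sinθ = 0.731354.
With the apex up, the centroid sits 2h/3 = 2 × 2/3 = 1.33333 m below the apex, so y_c = 1.29 + 1.33333 = 2.62333 m and h_c = 2.62333 × 0.731354 = 1.91858 m.
A = ½ × 1.49 × 2 = 1.49 m².
Resultant F = γ·h_c·A = 9.81 × 1.91858 × 1.49 = 28.0437 kN.
I_c = b·h³/36 = 1.49 × 2³/36 = 0.331111 m⁴.
Centre of pressure: y_p = y_c + I_c/(y_c·A) = 2.62333 + 0.331111/(2.62333 × 1.49) = 2.62333 + 0.0847099 = 2.70804 m along the plane.
Vertically, h_p = y_p·sinθ = 2.70804 × 0.731354 = 1.98054 m.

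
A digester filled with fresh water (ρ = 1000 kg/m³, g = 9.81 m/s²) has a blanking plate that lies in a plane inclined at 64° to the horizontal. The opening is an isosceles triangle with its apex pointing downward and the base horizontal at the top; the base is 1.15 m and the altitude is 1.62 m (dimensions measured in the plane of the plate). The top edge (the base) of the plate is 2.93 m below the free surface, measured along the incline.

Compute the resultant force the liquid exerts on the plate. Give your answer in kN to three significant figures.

γ = ρg = 1000 × 9.81 = 9810 N/m³ = 9.81 kN/m³.
Let θ = 64° be the plate's angle to the horizontal; measure y along the incline from where the plane meets the free surface. Vertical depth h = y·sinθ with sinθ = 0.898794.
With the apex down, the centroid sits h/3 = 1.62/3 = 0.54 m below the base (the top edge), so y_c = 2.93 + 0.54 = 3.47 m and h_c = 3.47 × 0.898794 = 3.11882 m.
A = ½ × 1.15 × 1.62 = 0.9315 m².
Resultant F = γ·h_c·A = 9.81 × 3.11882 × 0.9315 = 28.4998 kN.

F ≈ 28.5 kN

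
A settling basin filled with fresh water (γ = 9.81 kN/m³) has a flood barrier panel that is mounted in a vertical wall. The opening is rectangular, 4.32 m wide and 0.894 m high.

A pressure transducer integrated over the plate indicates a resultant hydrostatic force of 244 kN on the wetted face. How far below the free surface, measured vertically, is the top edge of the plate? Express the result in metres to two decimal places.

γ = 9.81 kN/m³.
A = 4.32 × 0.894 = 3.86208 m².
From F = γ·h_c·A, the centroid depth is h_c = 244/(9.81 × 3.86208) = 6.4402 m.
The centroid lies 0.894/2 = 0.447 m below the top edge, so the top edge sits at h_top = 6.4402 − 0.447 = 5.9932 m below the surface.

d_top ≈ 5.99 m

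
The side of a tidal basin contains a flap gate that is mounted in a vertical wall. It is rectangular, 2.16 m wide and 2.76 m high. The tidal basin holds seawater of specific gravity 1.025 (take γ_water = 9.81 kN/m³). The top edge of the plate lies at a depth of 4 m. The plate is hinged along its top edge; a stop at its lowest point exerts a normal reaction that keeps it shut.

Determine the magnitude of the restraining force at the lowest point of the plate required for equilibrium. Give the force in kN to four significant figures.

P ≈ 175.0 kN

γ = 1.025 × 9.81 = 10.05525 kN/m³.
The centroid lies 2.76/2 = 1.38 m below the top edge, so the centroid depth is h_c = 4 + 1.38 = 5.38 m.
A = 2.16 × 2.76 = 5.9616 m².
Resultant F = γ·h_c·A = 10.05525 × 5.38 × 5.9616 = 322.506 kN.
I_c = b·h³/12 = 2.16 × 2.76³/12 = 3.78442 m⁴.
Centre of pressure: y_p = y_c + I_c/(y_c·A) = 5.38 + 3.78442/(5.38 × 5.9616) = 5.38 + 0.117992 = 5.49799 m along the plane.
The resultant acts 1.38 + 0.117992 = 1.49799 m (along the plate) below the hinge at the top edge, so the moment about the hinge is M = F × 1.49799 = 322.506 × 1.49799 = 483.111 kN·m.
A normal force at the bottom, 2.76 m from the hinge, must supply this moment: P = 483.111/2.76 = 175.04 kN.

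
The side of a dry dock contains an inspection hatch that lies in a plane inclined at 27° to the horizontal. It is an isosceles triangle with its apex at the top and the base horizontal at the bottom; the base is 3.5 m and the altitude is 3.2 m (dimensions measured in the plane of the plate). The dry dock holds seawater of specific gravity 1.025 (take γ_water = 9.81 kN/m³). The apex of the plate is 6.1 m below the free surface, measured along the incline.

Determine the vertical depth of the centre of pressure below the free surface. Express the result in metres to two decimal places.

h_p = 3.77 m

γ = 1.025 × 9.81 = 10.05525 kN/m³.
Let θ = 27° be the plate's angle to the horizontal; measure y along the incline from where the plane meets the free surface. Vertical depth h = y·sinθ with sinθ = 0.453990.
With the apex up, the centroid sits 2h/3 = 2 × 3.2/3 = 2.13333 m below the apex, so y_c = 6.1 + 2.13333 = 8.23333 m and h_c = 8.23333 × 0.453990 = 3.73785 m.
A = ½ × 3.5 × 3.2 = 5.6 m².
Resultant F = γ·h_c·A = 10.05525 × 3.73785 × 5.6 = 210.476 kN.
I_c = b·h³/36 = 3.5 × 3.2³/36 = 3.18578 m⁴.
Centre of pressure: y_p = y_c + I_c/(y_c·A) = 8.23333 + 3.18578/(8.23333 × 5.6) = 8.23333 + 0.0690959 = 8.30243 m along the plane.
Vertically, h_p = y_p·sinθ = 8.30243 × 0.453990 = 3.76922 m.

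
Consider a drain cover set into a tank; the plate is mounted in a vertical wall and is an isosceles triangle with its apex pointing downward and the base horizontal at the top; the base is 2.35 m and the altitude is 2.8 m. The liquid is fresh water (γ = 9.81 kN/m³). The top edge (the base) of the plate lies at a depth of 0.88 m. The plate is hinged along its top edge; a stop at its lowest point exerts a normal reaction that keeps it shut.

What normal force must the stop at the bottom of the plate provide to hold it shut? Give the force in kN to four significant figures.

P ≈ 24.53 kN

γ = 9.81 kN/m³.
With the apex down, the centroid sits h/3 = 2.8/3 = 0.933333 m below the base (the top edge), so the centroid depth is h_c = 0.88 + 0.933333 = 1.81333 m.
A = ½ × 2.35 × 2.8 = 3.29 m².
Resultant F = γ·h_c·A = 9.81 × 1.81333 × 3.29 = 58.525 kN.
I_c = b·h³/36 = 2.35 × 2.8³/36 = 1.43298 m⁴.
Centre of pressure: y_p = y_c + I_c/(y_c·A) = 1.81333 + 1.43298/(1.81333 × 3.29) = 1.81333 + 0.240197 = 2.05353 m along the plane.
The resultant acts 0.933333 + 0.240197 = 1.17353 m (along the plate) below the hinge at the top edge, so the moment about the hinge is M = F × 1.17353 = 58.525 × 1.17353 = 68.6808 kN·m.
A normal force at the bottom, 2.8 m from the hinge, must supply this moment: P = 68.6808/2.8 = 24.5289 kN.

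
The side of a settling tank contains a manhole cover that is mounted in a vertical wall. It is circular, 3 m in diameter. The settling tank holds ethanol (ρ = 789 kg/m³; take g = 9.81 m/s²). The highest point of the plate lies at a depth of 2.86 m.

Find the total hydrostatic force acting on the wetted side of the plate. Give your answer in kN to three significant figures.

F ≈ 239 kN

γ = ρg = 789 × 9.81 / 1000 = 7.74009 kN/m³.
The centroid is at the centre, 1.5 m below the top of the plate, so the centroid depth is h_c = 2.86 + 1.5 = 4.36 m.
A = π(1.5)² = 7.06858 m².
Resultant F = γ·h_c·A = 7.74009 × 4.36 × 7.06858 = 238.542 kN.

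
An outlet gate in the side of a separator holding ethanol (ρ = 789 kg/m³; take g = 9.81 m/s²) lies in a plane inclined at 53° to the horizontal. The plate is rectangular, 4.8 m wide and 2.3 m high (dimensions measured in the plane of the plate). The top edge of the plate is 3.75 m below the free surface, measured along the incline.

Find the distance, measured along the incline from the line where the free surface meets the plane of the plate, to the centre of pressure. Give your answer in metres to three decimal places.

γ = ρg = 789 × 9.81 / 1000 = 7.74009 kN/m³.
Let θ = 53° be the plate's angle to the horizontal; measure y along the incline from where the plane meets the free surface. Vertical depth h = y·sinθ with sinθ = 0.798636.
The centroid lies 2.3/2 = 1.15 m below the top edge, so y_c = 3.75 + 1.15 = 4.9 m and h_c = 4.9 × 0.798636 = 3.91332 m.
A = 4.8 × 2.3 = 11.04 m².
Resultant F = γ·h_c·A = 7.74009 × 3.91332 × 11.04 = 334.396 kN.
I_c = b·h³/12 = 4.8 × 2.3³/12 = 4.8668 m⁴.
Centre of pressure: y_p = y_c + I_c/(y_c·A) = 4.9 + 4.8668/(4.9 × 11.04) = 4.9 + 0.089966 = 4.98997 m along the plane.

y_p = 4.990 m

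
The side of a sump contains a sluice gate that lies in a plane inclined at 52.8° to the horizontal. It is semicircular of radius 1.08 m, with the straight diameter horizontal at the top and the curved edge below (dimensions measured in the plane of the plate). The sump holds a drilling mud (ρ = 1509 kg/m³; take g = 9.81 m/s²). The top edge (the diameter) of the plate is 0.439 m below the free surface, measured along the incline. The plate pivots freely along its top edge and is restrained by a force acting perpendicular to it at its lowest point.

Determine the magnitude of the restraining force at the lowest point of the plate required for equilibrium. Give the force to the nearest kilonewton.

γ = ρg = 1509 × 9.81 / 1000 = 14.80329 kN/m³.
Let θ = 52.8° be the plate's angle to the horizontal; measure y along the incline from where the plane meets the free surface. Vertical depth h = y·sinθ with sinθ = 0.796530.
The centroid of a semicircle lies 4r/(3π) = 0.458366 m from the diameter, here below the top edge, so y_c = 0.439 + 0.458366 = 0.897366 m and h_c = 0.897366 × 0.796530 = 0.714779 m.
A = πr²/2 = π × 1.08²/2 = 1.83218 m².
Resultant F = γ·h_c·A = 14.80329 × 0.714779 × 1.83218 = 19.3864 kN.
I_c = (π/8 − 8/(9π))·r⁴ = 0.109757 × 1.08⁴ = 0.149323 m⁴.
Centre of pressure: y_p = y_c + I_c/(y_c·A) = 0.897366 + 0.149323/(0.897366 × 1.83218) = 0.897366 + 0.0908216 = 0.988188 m along the plane.
The resultant acts 0.458366 + 0.0908216 = 0.549188 m (along the plate) below the hinge at the top edge, so the moment about the hinge is M = F × 0.549188 = 19.3864 × 0.549188 = 10.6468 kN·m.
A normal force at the bottom, 1.08 m from the hinge, must supply this moment: P = 10.6468/1.08 = 9.85815 kN.

P ≈ 10 kN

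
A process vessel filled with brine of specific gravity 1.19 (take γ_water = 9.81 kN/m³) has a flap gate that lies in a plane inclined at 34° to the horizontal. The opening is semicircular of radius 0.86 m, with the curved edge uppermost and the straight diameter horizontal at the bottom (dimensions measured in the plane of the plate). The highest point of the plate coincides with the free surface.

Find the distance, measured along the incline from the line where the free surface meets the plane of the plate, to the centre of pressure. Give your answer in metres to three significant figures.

γ = 1.19 × 9.81 = 11.6739 kN/m³.
Let θ = 34° be the plate's angle to the horizontal; measure y along the incline from where the plane meets the free surface. Vertical depth h = y·sinθ with sinθ = 0.559193.
The centroid lies 4r/(3π) = 0.364995 m above the diameter, so r − 4r/(3π) = 0.86 − 0.364995 = 0.495005 m below the topmost point, so y_c = 0.495005 m and h_c = 0.495005 × 0.559193 = 0.276803 m.
A = πr²/2 = π × 0.86²/2 = 1.16176 m².
Resultant F = γ·h_c·A = 11.6739 × 0.276803 × 1.16176 = 3.75408 kN.
I_c = (π/8 − 8/(9π))·r⁴ = 0.109757 × 0.86⁴ = 0.060038 m⁴.
Centre of pressure: y_p = y_c + I_c/(y_c·A) = 0.495005 + 0.060038/(0.495005 × 1.16176) = 0.495005 + 0.1044 = 0.599405 m along the plane.

y_p = 0.599 m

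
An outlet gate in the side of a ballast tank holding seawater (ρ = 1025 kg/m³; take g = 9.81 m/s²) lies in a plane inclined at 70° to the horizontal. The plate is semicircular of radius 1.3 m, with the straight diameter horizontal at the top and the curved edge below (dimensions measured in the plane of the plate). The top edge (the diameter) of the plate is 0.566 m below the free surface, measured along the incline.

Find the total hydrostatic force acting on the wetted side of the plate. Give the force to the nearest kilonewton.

F ≈ 28 kN

γ = ρg = 1025 × 9.81 / 1000 = 10.05525 kN/m³.
Let θ = 70° be the plate's angle to the horizontal; measure y along the incline from where the plane meets the free surface. Vertical depth h = y·sinθ with sinθ = 0.939693.
The centroid of a semicircle lies 4r/(3π) = 0.551737 m from the diameter, here below the top edge, so y_c = 0.566 + 0.551737 = 1.11774 m and h_c = 1.11774 × 0.939693 = 1.05033 m.
A = πr²/2 = π × 1.3²/2 = 2.65465 m².
Resultant F = γ·h_c·A = 10.05525 × 1.05033 × 2.65465 = 28.0366 kN.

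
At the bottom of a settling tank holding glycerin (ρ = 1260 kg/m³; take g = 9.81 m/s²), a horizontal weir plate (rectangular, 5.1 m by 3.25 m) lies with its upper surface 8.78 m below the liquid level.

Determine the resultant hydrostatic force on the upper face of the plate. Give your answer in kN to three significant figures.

F ≈ 1800 kN

γ = ρg = 1260 × 9.81 / 1000 = 12.3606 kN/m³.
The plate is horizontal, so pressure is uniform at p = γ·h = 12.3606 × 8.78 = 108.526 kN/m².
A = 5.1 × 3.25 = 16.575 m².
F = p·A = 108.526 × 16.575 = 1798.82 kN.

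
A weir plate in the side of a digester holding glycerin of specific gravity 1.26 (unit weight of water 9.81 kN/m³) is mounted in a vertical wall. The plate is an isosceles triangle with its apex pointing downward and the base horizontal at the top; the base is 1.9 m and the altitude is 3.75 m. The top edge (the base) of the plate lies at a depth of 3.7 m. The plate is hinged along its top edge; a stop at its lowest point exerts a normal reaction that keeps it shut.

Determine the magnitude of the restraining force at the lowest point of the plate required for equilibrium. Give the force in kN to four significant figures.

P ≈ 81.83 kN

γ = 1.26 × 9.81 = 12.3606 kN/m³.
With the apex down, the centroid sits h/3 = 3.75/3 = 1.25 m below the base (the top edge), so the centroid depth is h_c = 3.7 + 1.25 = 4.95 m.
A = ½ × 1.9 × 3.75 = 3.5625 m².
Resultant F = γ·h_c·A = 12.3606 × 4.95 × 3.5625 = 217.971 kN.
I_c = b·h³/36 = 1.9 × 3.75³/36 = 2.7832 m⁴.
Centre of pressure: y_p = y_c + I_c/(y_c·A) = 4.95 + 2.7832/(4.95 × 3.5625) = 4.95 + 0.157828 = 5.10783 m along the plane.
The resultant acts 1.25 + 0.157828 = 1.40783 m (along the plate) below the hinge at the top edge, so the moment about the hinge is M = F × 1.40783 = 217.971 × 1.40783 = 306.866 kN·m.
A normal force at the bottom, 3.75 m from the hinge, must supply this moment: P = 306.866/3.75 = 81.8309 kN.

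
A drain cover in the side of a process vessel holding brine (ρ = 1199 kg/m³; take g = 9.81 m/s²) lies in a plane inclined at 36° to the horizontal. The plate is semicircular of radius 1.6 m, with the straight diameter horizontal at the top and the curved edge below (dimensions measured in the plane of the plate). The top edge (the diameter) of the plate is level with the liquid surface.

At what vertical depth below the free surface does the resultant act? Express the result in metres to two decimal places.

h_p = 0.55 m

γ = ρg = 1199 × 9.81 / 1000 = 11.76219 kN/m³.
Let θ = 36° be the plate's angle to the horizontal; measure y along the incline from where the plane meets the free surface. Vertical depth h = y·sinθ with sinθ = 0.587785.
The centroid of a semicircle lies 4r/(3π) = 0.679061 m from the diameter, here below the top edge, so y_c = 0.679061 m and h_c = 0.679061 × 0.587785 = 0.399142 m.
A = πr²/2 = π × 1.6²/2 = 4.02124 m².
Resultant F = γ·h_c·A = 11.76219 × 0.399142 × 4.02124 = 18.8789 kN.
I_c = (π/8 − 8/(9π))·r⁴ = 0.109757 × 1.6⁴ = 0.719303 m⁴.
Centre of pressure: y_p = y_c + I_c/(y_c·A) = 0.679061 + 0.719303/(0.679061 × 4.02124) = 0.679061 + 0.263417 = 0.942478 m along the plane.
Vertically, h_p = y_p·sinθ = 0.942478 × 0.587785 = 0.553974 m.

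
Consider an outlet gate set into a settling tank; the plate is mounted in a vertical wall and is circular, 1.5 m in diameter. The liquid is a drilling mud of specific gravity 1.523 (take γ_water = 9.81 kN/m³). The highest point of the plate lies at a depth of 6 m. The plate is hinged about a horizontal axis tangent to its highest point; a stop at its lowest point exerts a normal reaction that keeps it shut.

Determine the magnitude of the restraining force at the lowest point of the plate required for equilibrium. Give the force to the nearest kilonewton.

γ = 1.523 × 9.81 = 14.94063 kN/m³.
The centroid is at the centre, 0.75 m below the top of the plate, so the centroid depth is h_c = 6 + 0.75 = 6.75 m.
A = π(0.75)² = 1.76715 m².
Resultant F = γ·h_c·A = 14.94063 × 6.75 × 1.76715 = 178.216 kN.
I_c = πr⁴/4 = π × 0.75⁴/4 = 0.248505 m⁴.
Centre of pressure: y_p = y_c + I_c/(y_c·A) = 6.75 + 0.248505/(6.75 × 1.76715) = 6.75 + 0.0208333 = 6.77083 m along the plane.
The resultant acts 0.75 + 0.0208333 = 0.770833 m (along the plate) below the hinge at the top edge, so the moment about the hinge is M = F × 0.770833 = 178.216 × 0.770833 = 137.375 kN·m.
A normal force at the bottom, 1.5 m from the hinge, must supply this moment: P = 137.375/1.5 = 91.5833 kN.

P ≈ 92 kN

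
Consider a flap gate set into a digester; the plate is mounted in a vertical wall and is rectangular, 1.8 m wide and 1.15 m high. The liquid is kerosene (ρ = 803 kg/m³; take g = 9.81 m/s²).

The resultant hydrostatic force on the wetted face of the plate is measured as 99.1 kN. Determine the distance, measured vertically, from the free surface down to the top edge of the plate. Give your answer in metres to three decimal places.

d_top ≈ 5.502 m

γ = ρg = 803 × 9.81 / 1000 = 7.87743 kN/m³.
A = 1.8 × 1.15 = 2.07 m².
From F = γ·h_c·A, the centroid depth is h_c = 99.1/(7.87743 × 2.07) = 6.07741 m.
The centroid lies 1.15/2 = 0.575 m below the top edge, so the top edge sits at h_top = 6.07741 − 0.575 = 5.50241 m below the surface.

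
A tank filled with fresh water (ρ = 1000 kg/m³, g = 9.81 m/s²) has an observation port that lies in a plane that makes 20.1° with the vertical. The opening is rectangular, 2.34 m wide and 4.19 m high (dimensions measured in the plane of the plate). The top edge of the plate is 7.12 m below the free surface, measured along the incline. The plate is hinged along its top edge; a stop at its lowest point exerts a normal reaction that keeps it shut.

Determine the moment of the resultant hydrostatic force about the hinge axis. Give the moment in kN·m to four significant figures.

γ = ρg = 1000 × 9.81 = 9810 N/m³ = 9.81 kN/m³.
The plate makes 20.1° with the vertical, i.e. θ = 90° − 20.1° = 69.9° to the horizontal. Measuring y along the incline from the free-surface line, vertical depth h = y·sinθ with sinθ = 0.939094.
The centroid lies 4.19/2 = 2.095 m below the top edge, so y_c = 7.12 + 2.095 = 9.215 m and h_c = 9.215 × 0.939094 = 8.65375 m.
A = 2.34 × 4.19 = 9.8046 m².
Resultant F = γ·h_c·A = 9.81 × 8.65375 × 9.8046 = 832.345 kN.
I_c = b·h³/12 = 2.34 × 4.19³/12 = 14.3442 m⁴.
Centre of pressure: y_p = y_c + I_c/(y_c·A) = 9.215 + 14.3442/(9.215 × 9.8046) = 9.215 + 0.158764 = 9.37376 m along the plane.
The resultant acts 2.095 + 0.158764 = 2.25376 m (along the plate) below the hinge at the top edge, so the moment about the hinge is M = F × 2.25376 = 832.345 × 2.25376 = 1875.91 kN·m.

M ≈ 1876 kN·m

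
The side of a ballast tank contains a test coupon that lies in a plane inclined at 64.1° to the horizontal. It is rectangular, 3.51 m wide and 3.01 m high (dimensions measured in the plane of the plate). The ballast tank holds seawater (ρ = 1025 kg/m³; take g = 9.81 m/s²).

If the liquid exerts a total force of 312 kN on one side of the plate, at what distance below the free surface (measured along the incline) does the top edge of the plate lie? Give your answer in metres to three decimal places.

γ = ρg = 1025 × 9.81 / 1000 = 10.05525 kN/m³.
A = 3.51 × 3.01 = 10.5651 m².
From F = γ·h_c·A, the centroid depth is h_c = 312/(10.05525 × 10.5651) = 2.93689 m.
Let θ = 64.1° be the plate's angle to the horizontal; measure y along the incline from where the plane meets the free surface. Vertical depth h = y·sinθ with sinθ = 0.899558.
Along the incline, y_c = h_c/sinθ = 2.93689/0.899558 = 3.26481 m.
The centroid lies 3.01/2 = 1.505 m below the top edge, so the top edge sits at y_top = 3.26481 − 1.505 = 1.75981 m along the incline.

y_top ≈ 1.760 m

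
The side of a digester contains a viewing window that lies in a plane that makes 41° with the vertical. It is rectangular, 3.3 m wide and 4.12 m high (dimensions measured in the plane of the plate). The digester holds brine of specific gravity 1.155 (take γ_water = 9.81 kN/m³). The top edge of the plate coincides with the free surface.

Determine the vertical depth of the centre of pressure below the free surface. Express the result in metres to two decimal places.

γ = 1.155 × 9.81 = 11.33055 kN/m³.
The plate makes 41° with the vertical, i.e. θ = 90° − 41° = 49° to the horizontal. Measuring y along the incline from the free-surface line, vertical depth h = y·sinθ with sinθ = 0.754710.
The centroid lies 4.12/2 = 2.06 m below the top edge, so y_c = 2.06 m and h_c = 2.06 × 0.754710 = 1.5547 m.
A = 3.3 × 4.12 = 13.596 m².
Resultant F = γ·h_c·A = 11.33055 × 1.5547 × 13.596 = 239.502 kN.
I_c = b·h³/12 = 3.3 × 4.12³/12 = 19.232 m⁴.
Centre of pressure: y_p = y_c + I_c/(y_c·A) = 2.06 + 19.232/(2.06 × 13.596) = 2.06 + 0.686667 = 2.74667 m along the plane.
Vertically, h_p = y_p·sinθ = 2.74667 × 0.754710 = 2.07294 m.

h_p = 2.07 m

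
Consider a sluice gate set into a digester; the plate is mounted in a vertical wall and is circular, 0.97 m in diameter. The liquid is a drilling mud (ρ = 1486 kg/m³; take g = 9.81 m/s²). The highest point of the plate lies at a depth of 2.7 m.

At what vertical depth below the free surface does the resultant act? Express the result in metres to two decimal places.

γ = ρg = 1486 × 9.81 / 1000 = 14.57766 kN/m³.
The centroid is at the centre, 0.485 m below the top of the plate, so the centroid depth is h_c = 2.7 + 0.485 = 3.185 m.
A = π(0.485)² = 0.738981 m².
Resultant F = γ·h_c·A = 14.57766 × 3.185 × 0.738981 = 34.3108 kN.
I_c = πr⁴/4 = π × 0.485⁴/4 = 0.0434567 m⁴.
Centre of pressure: y_p = y_c + I_c/(y_c·A) = 3.185 + 0.0434567/(3.185 × 0.738981) = 3.185 + 0.0184635 = 3.20346 m along the plane.

h_p = 3.20 m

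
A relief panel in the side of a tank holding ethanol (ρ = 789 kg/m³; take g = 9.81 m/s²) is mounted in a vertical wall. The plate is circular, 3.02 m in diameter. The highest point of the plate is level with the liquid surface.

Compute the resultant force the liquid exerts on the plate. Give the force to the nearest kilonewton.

γ = ρg = 789 × 9.81 / 1000 = 7.74009 kN/m³.
The centroid is at the centre, 1.51 m below the top of the plate, so the centroid depth is h_c = 1.51 m.
A = π(1.51)² = 7.16315 m².
Resultant F = γ·h_c·A = 7.74009 × 1.51 × 7.16315 = 83.7196 kN.

F ≈ 84 kN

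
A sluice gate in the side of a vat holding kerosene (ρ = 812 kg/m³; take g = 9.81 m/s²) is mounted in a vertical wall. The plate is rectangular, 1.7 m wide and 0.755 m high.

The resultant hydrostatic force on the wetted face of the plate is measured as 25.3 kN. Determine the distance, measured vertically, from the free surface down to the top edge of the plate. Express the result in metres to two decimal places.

γ = ρg = 812 × 9.81 / 1000 = 7.96572 kN/m³.
A = 1.7 × 0.755 = 1.2835 m².
From F = γ·h_c·A, the centroid depth is h_c = 25.3/(7.96572 × 1.2835) = 2.47457 m.
The centroid lies 0.755/2 = 0.3775 m below the top edge, so the top edge sits at h_top = 2.47457 − 0.3775 = 2.09707 m below the surface.

d_top ≈ 2.10 m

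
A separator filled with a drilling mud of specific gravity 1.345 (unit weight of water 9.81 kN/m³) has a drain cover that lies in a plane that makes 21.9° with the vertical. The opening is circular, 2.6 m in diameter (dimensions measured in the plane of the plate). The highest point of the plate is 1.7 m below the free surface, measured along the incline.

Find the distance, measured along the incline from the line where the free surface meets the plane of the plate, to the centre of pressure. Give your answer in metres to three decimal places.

γ = 1.345 × 9.81 = 13.19445 kN/m³.
The plate makes 21.9° with the vertical, i.e. θ = 90° − 21.9° = 68.1° to the horizontal. Measuring y along the incline from the free-surface line, vertical depth h = y·sinθ with sinθ = 0.927836.
The centroid is at the centre, 1.3 m below the top of the plate, so y_c = 1.7 + 1.3 = 3 m and h_c = 3 × 0.927836 = 2.78351 m.
A = π(1.3)² = 5.30929 m².
Resultant F = γ·h_c·A = 13.19445 × 2.78351 × 5.30929 = 194.994 kN.
I_c = πr⁴/4 = π × 1.3⁴/4 = 2.24318 m⁴.
Centre of pressure: y_p = y_c + I_c/(y_c·A) = 3 + 2.24318/(3 × 5.30929) = 3 + 0.140834 = 3.14083 m along the plane.

y_p = 3.141 m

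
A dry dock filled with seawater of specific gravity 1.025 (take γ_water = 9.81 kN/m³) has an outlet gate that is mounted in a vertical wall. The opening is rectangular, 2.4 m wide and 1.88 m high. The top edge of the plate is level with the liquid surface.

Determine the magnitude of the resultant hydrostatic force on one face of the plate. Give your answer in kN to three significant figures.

F ≈ 42.6 kN

γ = 1.025 × 9.81 = 10.05525 kN/m³.
The centroid lies 1.88/2 = 0.94 m below the top edge, so the centroid depth is h_c = 0.94 m.
A = 2.4 × 1.88 = 4.512 m².
Resultant F = γ·h_c·A = 10.05525 × 0.94 × 4.512 = 42.6471 kN.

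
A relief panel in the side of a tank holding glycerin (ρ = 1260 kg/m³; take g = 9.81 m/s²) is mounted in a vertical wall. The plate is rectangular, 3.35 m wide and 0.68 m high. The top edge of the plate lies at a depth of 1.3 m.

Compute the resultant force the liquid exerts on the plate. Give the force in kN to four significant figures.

γ = ρg = 1260 × 9.81 / 1000 = 12.3606 kN/m³.
The centroid lies 0.68/2 = 0.34 m below the top edge, so the centroid depth is h_c = 1.3 + 0.34 = 1.64 m.
A = 3.35 × 0.68 = 2.278 m².
Resultant F = γ·h_c·A = 12.3606 × 1.64 × 2.278 = 46.1782 kN.

F ≈ 46.18 kN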